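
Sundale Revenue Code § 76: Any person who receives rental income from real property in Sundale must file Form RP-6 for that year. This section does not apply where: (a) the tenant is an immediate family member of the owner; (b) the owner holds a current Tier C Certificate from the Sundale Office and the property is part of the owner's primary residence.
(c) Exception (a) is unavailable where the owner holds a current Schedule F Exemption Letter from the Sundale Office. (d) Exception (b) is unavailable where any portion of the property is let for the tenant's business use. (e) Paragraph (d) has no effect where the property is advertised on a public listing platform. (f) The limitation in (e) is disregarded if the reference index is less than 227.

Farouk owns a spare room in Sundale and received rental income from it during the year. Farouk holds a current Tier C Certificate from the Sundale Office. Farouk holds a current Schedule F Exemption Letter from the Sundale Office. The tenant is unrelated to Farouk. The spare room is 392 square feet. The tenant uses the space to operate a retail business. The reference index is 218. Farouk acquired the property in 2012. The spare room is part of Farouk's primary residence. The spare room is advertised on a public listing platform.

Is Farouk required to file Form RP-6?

Yes — Farouk must file Form RP-6.

Exception (a) fails — the tenant is unrelated to the owner.
All of (b)'s requirements are met (a current Tier C Certificate is held; the spare room is part of the primary residence). But applying paragraphs (d)–(f): (d) is engaged — the space is let for business use. (e) would limit (d) — the property is publicly advertised — but (f) sets (e) aside: (f) applies — the reference index is 218, less than the 227 limit. Exception (b) does not apply.
No exception is made out. Farouk falls within the general rule.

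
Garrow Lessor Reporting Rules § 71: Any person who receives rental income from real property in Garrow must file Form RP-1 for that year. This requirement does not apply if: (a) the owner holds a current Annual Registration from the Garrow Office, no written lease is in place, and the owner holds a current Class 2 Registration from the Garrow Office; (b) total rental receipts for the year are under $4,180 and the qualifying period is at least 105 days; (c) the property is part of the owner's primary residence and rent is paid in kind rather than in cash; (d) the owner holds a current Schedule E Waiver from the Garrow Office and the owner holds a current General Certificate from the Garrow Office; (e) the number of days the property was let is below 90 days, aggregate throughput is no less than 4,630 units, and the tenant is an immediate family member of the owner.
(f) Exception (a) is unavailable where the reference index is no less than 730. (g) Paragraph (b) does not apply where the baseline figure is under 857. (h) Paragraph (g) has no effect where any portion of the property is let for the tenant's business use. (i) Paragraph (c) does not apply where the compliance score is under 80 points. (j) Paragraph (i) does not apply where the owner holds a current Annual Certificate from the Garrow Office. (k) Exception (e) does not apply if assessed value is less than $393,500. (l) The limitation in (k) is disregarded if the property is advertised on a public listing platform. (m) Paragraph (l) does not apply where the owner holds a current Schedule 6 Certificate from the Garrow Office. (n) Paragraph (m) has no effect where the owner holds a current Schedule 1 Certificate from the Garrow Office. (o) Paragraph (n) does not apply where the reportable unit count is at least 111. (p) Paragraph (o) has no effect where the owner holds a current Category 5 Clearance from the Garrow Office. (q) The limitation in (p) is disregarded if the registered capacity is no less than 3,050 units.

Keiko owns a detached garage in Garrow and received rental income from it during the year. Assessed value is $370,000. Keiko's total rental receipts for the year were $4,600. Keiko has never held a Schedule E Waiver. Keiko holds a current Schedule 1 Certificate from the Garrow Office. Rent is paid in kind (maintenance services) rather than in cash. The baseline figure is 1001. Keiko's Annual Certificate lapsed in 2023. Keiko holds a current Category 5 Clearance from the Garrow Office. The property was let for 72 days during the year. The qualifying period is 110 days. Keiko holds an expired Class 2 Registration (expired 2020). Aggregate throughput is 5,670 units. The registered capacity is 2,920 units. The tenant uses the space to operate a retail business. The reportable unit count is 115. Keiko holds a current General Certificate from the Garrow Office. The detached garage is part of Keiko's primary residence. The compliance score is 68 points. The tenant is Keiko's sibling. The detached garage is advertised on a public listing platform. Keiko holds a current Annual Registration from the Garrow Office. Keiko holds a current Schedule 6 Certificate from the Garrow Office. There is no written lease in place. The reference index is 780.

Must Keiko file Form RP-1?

No — exception (e) applies; Keiko is not required to file Form RP-1.

Exception (a) fails — the Class 2 Registration is not current.
Exception (b) requires that total rental receipts for the year are under $4,180; but total rental receipts for the year are $4,600, not under $4,180, so (b) is unavailable.
Exception (c)'s conditions are all satisfied: the detached garage is part of the primary residence; rent is paid in kind. But: (i) is engaged — the compliance score is 68 points, under the 80 points limit. (j), which would lift (i), is not triggered — no current Annual Certificate is held. Exception (c) does not apply.
Exception (d) requires that the owner holds a current Schedule E Waiver from the Garrow Office; but there is no Schedule E Waiver in force, so (d) is unavailable.
Exception (e)'s conditions are all satisfied: the number of days the property was let is 72 days, below the 90 days limit; aggregate throughput is 5,670 units, meeting the 4,630 units threshold; the tenant is an immediate family member. As to paragraphs (k)–(q): (k) would limit (e) — assessed value is $370,000, less than the $393,500 limit — but (l) sets (k) aside: (l) applies — the property is publicly advertised. (m) operates (a current Schedule 6 Certificate is held), but is itself disapplied by (n): (n) applies — a current Schedule 1 Certificate is held. (o) would limit (n) — the reportable unit count is 115, meeting the 111 threshold — but (p) sets (o) aside: (p) operates against (o): a current Category 5 Clearance is held. (q), which would lift (p), is not triggered — the registered capacity is 2,920 units, short of 3,050 units. So (e) applies.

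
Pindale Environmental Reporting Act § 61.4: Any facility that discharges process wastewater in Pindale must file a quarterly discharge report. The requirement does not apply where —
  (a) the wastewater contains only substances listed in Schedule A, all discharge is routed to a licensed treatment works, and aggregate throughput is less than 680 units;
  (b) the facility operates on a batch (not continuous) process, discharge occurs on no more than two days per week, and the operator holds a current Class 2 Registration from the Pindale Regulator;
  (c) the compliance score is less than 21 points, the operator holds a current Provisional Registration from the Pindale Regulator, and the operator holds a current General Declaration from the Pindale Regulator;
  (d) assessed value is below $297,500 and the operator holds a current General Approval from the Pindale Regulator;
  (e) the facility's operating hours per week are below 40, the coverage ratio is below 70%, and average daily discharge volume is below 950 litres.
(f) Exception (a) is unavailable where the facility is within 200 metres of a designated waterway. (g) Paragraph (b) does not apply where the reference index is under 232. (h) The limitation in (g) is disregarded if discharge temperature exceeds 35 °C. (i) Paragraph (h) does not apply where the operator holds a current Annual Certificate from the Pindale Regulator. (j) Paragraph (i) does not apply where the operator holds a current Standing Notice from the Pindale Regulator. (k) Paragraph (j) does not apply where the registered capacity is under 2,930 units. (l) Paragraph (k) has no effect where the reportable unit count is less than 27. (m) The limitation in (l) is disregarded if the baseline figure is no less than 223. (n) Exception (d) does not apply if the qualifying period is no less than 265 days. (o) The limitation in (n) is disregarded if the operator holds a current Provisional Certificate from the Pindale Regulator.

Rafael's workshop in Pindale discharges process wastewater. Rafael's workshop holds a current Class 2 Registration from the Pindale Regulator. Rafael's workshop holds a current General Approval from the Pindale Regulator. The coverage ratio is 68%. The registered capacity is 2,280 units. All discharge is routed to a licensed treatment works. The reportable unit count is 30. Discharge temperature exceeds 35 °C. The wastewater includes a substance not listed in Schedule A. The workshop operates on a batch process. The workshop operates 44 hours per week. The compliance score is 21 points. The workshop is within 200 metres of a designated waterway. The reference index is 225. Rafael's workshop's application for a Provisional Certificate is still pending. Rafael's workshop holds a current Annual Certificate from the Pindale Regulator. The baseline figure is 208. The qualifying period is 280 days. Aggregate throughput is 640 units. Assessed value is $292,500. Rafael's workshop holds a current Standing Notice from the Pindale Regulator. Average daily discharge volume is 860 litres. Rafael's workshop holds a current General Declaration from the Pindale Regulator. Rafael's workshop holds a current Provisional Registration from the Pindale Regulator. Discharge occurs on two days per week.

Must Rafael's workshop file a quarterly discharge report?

Yes — Rafael's workshop must file a quarterly discharge report.

Exception (a) fails — the wastewater includes a non-Schedule-A substance.
Exception (b): the facility operates on a batch process; discharge occurs on no more than two days per week; a current Class 2 Registration is held — every condition holds. Turning to paragraphs (g)–(m): (g) is engaged — the reference index is 225, under the 232 limit. (h) operates (discharge temperature exceeds 35 °C), but yields to (i): (i) is triggered — a current Annual Certificate is held. (j) operates (a current Standing Notice is held), but is itself disapplied by (k): (k) operates against (j): the registered capacity is 2,280 units, under the 2,930 units limit. (l), which would lift (k), is inapplicable — the reportable unit count is 30, not less than 27. Exception (b) does not apply.
Exception (c) does not apply: the compliance score is 21 points, not less than 21 points.
Exception (d): assessed value is $292,500, below the $297,500 limit; a current General Approval is held — every condition holds. But applying paragraphs (n)–(o): (n) operates against (d): the qualifying period is 280 days, meeting the 265 days threshold. (o), which would lift (n), is inapplicable — no current Provisional Certificate is held. Exception (d) does not apply.
Exception (e) requires that the facility's operating hours per week are below 40; but the facility's operating hours per week are 44, not below 40, so (e) is unavailable.
None of the exceptions is available; § 61.4 applies in full.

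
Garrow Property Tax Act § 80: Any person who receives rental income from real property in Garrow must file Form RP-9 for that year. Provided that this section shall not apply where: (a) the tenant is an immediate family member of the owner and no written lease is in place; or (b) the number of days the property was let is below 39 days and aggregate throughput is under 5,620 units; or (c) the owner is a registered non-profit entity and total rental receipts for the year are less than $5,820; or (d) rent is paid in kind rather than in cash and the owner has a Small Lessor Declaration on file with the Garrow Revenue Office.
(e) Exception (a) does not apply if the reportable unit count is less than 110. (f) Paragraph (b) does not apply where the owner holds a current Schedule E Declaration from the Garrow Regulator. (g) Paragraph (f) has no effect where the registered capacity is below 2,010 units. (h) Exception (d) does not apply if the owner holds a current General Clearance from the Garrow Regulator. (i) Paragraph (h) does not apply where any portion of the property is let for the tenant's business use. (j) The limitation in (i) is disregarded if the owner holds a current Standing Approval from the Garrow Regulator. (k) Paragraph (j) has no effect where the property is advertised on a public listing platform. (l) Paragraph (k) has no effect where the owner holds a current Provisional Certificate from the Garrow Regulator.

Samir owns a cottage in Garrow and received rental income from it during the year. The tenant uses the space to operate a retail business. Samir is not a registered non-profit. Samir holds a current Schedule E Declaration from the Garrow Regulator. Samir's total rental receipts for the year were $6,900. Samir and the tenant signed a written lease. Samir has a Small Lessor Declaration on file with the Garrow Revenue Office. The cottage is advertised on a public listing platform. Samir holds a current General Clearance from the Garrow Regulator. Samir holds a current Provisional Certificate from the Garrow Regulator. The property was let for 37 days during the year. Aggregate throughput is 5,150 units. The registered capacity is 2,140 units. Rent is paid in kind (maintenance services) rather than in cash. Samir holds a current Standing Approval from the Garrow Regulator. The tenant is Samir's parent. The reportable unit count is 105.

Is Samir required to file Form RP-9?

Yes — Samir must file Form RP-9.

Exception (a) requires that no written lease is in place; but a written lease is in place, so (a) is unavailable.
Exception (b): the number of days the property was let is 37 days, below the 39 days limit; aggregate throughput is 5,150 units, under the 5,620 units limit — every condition holds. Turning to paragraphs (f)–(g): (f) operates against (b): a current Schedule E Declaration is held. (g) is not triggered (the registered capacity is 2,140 units, not below 2,010 units), so (f) stands. Exception (b) does not apply.
Exception (c) requires that the owner is a registered non-profit entity; but Samir is not a registered non-profit, so (c) is unavailable.
All of (d)'s requirements are met (rent is paid in kind; a Small Lessor Declaration is on file). But applying paragraphs (h)–(l): (h) applies — a current General Clearance is held. (i) would limit (h) — the space is let for business use — but (j) sets (i) aside: (j) operates against (i): a current Standing Approval is held. (k) is triggered (the property is publicly advertised), but is displaced by (l): (l) is engaged — a current Provisional Certificate is held. Exception (d) does not apply.
None of the exceptions is available; § 80 applies in full.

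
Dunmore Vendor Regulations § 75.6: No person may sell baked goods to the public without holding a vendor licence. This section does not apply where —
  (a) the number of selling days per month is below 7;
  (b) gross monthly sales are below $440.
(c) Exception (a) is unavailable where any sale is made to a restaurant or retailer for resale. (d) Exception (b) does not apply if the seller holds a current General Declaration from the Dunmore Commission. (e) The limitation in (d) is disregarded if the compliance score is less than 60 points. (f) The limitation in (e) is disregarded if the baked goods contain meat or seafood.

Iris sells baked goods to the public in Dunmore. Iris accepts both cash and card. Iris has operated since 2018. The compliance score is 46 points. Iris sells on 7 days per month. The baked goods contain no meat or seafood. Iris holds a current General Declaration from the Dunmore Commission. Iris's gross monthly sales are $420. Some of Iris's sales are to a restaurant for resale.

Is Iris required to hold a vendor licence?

Exception (a) requires that the number of selling days per month is below 7; but the number of selling days per month is 7, not below 7, so (a) is unavailable.
Exception (b): gross monthly sales are $420, below the $440 limit — every condition holds. Applying paragraphs (d)–(f): (d) would limit (b) — a current General Declaration is held — but (e) sets (d) aside: (e) operates against (d): the compliance score is 46 points, less than the 60 points limit. (f), which would lift (e), is not triggered — the baked goods contain no meat or seafood. Exception (b) stands.

No — exception (b) applies; Iris is not required to hold a vendor licence.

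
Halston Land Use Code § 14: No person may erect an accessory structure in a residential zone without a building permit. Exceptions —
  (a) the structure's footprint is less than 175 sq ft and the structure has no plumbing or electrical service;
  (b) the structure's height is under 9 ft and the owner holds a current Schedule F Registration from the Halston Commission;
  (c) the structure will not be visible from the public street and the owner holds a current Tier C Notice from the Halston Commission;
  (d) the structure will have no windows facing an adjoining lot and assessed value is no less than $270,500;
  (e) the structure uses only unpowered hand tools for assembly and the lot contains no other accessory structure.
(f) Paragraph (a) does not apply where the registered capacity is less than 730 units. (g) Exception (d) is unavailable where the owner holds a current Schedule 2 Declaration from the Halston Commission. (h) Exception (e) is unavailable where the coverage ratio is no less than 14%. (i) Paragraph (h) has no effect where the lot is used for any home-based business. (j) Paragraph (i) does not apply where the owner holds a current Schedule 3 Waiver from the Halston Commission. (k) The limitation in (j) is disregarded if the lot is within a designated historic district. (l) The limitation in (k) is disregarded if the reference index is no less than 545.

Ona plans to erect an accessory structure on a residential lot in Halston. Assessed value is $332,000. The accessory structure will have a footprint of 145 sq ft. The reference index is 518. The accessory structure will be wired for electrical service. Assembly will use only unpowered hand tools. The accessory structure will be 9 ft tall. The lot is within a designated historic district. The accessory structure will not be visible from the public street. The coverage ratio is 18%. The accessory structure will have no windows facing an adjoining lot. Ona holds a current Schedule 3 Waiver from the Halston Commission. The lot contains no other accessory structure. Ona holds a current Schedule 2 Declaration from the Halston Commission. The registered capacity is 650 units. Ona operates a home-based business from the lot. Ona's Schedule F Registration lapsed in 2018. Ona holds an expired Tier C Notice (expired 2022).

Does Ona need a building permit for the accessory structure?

Exception (a) fails — electrical service is planned.
Exception (b) fails — the structure's height is 9 ft, not under 9 ft.
Exception (c) does not apply: there is no Tier C Notice in force.
Exception (d)'s conditions are all satisfied: no windows face an adjoining lot; assessed value is $332,000, meeting the $270,500 threshold. Turning to paragraph (g): (g) is triggered — a current Schedule 2 Declaration is held. (d) is therefore removed.
Exception (e) is satisfied on its face — assembly uses only hand tools; the lot has no other accessory structure. As to paragraphs (h)–(l): (h) would limit (e) — the coverage ratio is 18%, meeting the 14% threshold — but (i) sets (h) aside: (i) applies — a home-based business operates on the lot. (j) operates (a current Schedule 3 Waiver is held), but is set aside by (k): (k) is triggered — the lot is in a historic district. (l) is not triggered (the reference index is 518, short of 545), so (k) stands. Exception (e) stands.

No — exception (e) applies; Ona does not need a building permit.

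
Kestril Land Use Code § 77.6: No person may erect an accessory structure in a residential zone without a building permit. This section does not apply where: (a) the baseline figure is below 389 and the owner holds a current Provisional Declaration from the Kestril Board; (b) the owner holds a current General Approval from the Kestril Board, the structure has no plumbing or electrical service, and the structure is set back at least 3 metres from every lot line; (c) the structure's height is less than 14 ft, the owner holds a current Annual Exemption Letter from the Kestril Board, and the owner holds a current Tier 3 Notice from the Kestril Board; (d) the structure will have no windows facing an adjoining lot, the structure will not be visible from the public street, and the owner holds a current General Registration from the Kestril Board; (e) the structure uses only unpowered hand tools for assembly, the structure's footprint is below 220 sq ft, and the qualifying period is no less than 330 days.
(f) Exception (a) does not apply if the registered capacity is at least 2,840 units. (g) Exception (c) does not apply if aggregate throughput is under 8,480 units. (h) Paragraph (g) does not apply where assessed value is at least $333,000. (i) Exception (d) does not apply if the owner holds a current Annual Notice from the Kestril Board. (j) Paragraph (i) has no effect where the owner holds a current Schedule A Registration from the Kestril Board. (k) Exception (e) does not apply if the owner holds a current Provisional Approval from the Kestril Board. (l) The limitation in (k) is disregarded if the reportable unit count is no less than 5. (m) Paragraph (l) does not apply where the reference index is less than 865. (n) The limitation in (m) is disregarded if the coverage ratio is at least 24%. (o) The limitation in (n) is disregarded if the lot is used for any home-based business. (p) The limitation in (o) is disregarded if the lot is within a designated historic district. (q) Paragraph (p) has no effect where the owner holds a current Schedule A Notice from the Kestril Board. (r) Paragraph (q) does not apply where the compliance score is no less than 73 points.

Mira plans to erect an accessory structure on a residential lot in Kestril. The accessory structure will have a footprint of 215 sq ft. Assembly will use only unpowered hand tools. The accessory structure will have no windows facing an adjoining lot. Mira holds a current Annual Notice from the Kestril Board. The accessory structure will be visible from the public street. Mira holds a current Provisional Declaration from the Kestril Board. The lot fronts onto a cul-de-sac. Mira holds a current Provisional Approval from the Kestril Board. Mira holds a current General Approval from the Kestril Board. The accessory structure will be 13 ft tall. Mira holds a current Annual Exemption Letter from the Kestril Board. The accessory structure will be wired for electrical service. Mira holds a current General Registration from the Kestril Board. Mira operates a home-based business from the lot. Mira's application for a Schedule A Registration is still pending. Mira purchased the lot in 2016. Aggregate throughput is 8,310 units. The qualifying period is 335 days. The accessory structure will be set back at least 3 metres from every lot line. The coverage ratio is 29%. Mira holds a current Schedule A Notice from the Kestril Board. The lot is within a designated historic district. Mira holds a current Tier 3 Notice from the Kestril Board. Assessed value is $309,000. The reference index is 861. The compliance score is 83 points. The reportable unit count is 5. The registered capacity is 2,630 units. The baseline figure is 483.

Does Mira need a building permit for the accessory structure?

No — exception (e) applies; Mira does not need a building permit.

Exception (a) requires that the baseline figure is below 389; but the baseline figure is 483, not below 389, so (a) is unavailable.
Exception (b) fails — electrical service is planned.
Exception (c): the structure's height is 13 ft, less than the 14 ft limit; a current Annual Exemption Letter is held; a current Tier 3 Notice is held — every condition holds. But applying paragraphs (g)–(h): (g) applies — aggregate throughput is 8,310 units, under the 8,480 units limit. (h), which would lift (g), does not operate here — assessed value is $309,000, short of $333,000. (c) is therefore removed.
Exception (d) does not apply: the structure will be visible from the street.
Exception (e): assembly uses only hand tools; the structure's footprint is 215 sq ft, below the 220 sq ft limit; the qualifying period is 335 days, meeting the 330 days threshold — every condition holds. Applying paragraphs (k)–(r): (k) applies (a current Provisional Approval is held), but yields to (l): (l) operates — the reportable unit count is 5, meeting the 5 threshold. (m) would limit (l) — the reference index is 861, less than the 865 limit — but (n) sets (m) aside: (n) operates against (m): the coverage ratio is 29%, meeting the 24% threshold. (o) would limit (n) — a home-based business operates on the lot — but (p) sets (o) aside: (p) operates against (o): the lot is in a historic district. (q) would limit (p) — a current Schedule A Notice is held — but (r) sets (q) aside: (r) operates against (q): the compliance score is 83 points, meeting the 73 points threshold. (e) remains available.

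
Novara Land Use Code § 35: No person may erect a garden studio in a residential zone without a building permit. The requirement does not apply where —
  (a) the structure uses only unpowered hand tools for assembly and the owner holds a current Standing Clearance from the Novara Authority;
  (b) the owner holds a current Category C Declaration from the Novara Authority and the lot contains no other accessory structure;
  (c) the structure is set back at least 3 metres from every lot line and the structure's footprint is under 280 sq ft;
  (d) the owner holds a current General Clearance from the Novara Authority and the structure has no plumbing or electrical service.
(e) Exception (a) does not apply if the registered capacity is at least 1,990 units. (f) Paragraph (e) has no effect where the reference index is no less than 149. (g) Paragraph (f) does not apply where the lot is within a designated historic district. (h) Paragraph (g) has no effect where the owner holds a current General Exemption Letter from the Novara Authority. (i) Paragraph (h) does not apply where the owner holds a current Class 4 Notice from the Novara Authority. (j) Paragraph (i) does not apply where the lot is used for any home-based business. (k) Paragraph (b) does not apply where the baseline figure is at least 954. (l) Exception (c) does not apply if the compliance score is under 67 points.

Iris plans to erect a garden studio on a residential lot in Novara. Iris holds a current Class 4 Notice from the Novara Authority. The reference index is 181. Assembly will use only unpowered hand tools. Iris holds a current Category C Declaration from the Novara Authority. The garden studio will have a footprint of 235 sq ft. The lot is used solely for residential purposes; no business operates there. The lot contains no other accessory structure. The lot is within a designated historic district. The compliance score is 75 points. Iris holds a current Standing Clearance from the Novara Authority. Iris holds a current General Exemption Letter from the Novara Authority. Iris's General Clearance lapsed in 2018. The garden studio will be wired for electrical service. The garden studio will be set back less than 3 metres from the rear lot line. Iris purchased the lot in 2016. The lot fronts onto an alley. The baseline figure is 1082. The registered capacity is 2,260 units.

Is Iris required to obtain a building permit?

Exception (a)'s conditions are all satisfied: assembly uses only hand tools; a current Standing Clearance is held. But applying paragraphs (e)–(j): (e) operates against (a): the registered capacity is 2,260 units, meeting the 1,990 units threshold. (f) applies (the reference index is 181, meeting the 149 threshold), but is set aside by (g): (g) is triggered — the lot is in a historic district. (h) applies (a current General Exemption Letter is held), but is itself disapplied by (i): (i) applies — a current Class 4 Notice is held. (j), which would lift (i), is not triggered — the lot is solely residential. (a) is therefore removed.
All of (b)'s requirements are met (a current Category C Declaration is held; the lot has no other accessory structure). However, paragraph (k) must be considered: (k) applies — the baseline figure is 1,082, meeting the 954 threshold. (b) is therefore removed.
Exception (c) requires that the structure is set back at least 3 metres from every lot line; but the rear setback is under 3 m, so (c) is unavailable.
Exception (d) fails — the General Clearance is not current.
None of the exceptions is available; § 35 applies in full.

Yes — Iris must obtain a building permit.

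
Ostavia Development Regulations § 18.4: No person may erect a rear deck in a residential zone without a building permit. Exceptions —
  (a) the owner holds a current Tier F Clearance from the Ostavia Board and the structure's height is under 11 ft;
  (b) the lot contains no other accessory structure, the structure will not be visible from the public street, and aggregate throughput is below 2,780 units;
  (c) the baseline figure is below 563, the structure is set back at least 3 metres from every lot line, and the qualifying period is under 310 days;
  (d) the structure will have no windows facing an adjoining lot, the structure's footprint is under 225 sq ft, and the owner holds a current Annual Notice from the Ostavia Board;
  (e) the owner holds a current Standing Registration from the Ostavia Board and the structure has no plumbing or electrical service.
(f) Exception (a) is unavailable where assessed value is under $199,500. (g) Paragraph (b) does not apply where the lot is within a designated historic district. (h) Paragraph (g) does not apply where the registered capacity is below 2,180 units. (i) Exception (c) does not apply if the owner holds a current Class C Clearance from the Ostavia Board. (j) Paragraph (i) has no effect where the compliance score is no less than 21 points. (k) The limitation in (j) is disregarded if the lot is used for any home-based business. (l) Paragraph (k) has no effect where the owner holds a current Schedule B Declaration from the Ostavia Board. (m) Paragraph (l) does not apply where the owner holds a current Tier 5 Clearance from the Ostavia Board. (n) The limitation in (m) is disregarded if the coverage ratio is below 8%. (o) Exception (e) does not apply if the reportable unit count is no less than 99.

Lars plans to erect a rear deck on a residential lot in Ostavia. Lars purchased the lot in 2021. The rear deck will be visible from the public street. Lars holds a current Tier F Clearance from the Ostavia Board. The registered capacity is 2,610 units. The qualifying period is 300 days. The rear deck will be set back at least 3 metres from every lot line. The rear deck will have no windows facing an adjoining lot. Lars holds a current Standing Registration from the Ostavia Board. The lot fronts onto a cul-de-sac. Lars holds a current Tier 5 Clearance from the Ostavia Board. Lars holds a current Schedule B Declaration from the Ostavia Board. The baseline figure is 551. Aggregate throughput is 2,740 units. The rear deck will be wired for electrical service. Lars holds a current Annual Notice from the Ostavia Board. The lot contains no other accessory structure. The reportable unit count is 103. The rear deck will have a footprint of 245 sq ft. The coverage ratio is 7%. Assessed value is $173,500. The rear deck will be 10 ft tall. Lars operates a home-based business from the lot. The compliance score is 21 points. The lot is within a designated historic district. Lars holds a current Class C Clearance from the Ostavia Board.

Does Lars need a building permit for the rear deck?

No — exception (c) applies; Lars does not need a building permit.

Exception (a)'s conditions are all satisfied: a current Tier F Clearance is held; the structure's height is 10 ft, under the 11 ft limit. But applying paragraph (f): (f) operates — assessed value is $173,500, under the $199,500 limit. (a) is therefore removed.
Exception (b) does not apply: the structure will be visible from the street.
Exception (c)'s conditions are all satisfied: the baseline figure is 551, below the 563 limit; the setback is at least 3 m on every side; the qualifying period is 300 days, under the 310 days limit. Applying paragraphs (i)–(n): (i) is triggered (a current Class C Clearance is held), but is overridden by (j): (j) operates against (i): the compliance score is 21 points, meeting the 21 points threshold. (k) would limit (j) — a home-based business operates on the lot — but (l) sets (k) aside: (l) operates against (k): a current Schedule B Declaration is held. (m) is triggered (a current Tier 5 Clearance is held), but is itself disapplied by (n): (n) applies — the coverage ratio is 7%, below the 8% limit. So (c) applies.
Exception (d) fails — the structure's footprint is 245 sq ft, not under 225 sq ft.
Exception (e) does not apply: electrical service is planned.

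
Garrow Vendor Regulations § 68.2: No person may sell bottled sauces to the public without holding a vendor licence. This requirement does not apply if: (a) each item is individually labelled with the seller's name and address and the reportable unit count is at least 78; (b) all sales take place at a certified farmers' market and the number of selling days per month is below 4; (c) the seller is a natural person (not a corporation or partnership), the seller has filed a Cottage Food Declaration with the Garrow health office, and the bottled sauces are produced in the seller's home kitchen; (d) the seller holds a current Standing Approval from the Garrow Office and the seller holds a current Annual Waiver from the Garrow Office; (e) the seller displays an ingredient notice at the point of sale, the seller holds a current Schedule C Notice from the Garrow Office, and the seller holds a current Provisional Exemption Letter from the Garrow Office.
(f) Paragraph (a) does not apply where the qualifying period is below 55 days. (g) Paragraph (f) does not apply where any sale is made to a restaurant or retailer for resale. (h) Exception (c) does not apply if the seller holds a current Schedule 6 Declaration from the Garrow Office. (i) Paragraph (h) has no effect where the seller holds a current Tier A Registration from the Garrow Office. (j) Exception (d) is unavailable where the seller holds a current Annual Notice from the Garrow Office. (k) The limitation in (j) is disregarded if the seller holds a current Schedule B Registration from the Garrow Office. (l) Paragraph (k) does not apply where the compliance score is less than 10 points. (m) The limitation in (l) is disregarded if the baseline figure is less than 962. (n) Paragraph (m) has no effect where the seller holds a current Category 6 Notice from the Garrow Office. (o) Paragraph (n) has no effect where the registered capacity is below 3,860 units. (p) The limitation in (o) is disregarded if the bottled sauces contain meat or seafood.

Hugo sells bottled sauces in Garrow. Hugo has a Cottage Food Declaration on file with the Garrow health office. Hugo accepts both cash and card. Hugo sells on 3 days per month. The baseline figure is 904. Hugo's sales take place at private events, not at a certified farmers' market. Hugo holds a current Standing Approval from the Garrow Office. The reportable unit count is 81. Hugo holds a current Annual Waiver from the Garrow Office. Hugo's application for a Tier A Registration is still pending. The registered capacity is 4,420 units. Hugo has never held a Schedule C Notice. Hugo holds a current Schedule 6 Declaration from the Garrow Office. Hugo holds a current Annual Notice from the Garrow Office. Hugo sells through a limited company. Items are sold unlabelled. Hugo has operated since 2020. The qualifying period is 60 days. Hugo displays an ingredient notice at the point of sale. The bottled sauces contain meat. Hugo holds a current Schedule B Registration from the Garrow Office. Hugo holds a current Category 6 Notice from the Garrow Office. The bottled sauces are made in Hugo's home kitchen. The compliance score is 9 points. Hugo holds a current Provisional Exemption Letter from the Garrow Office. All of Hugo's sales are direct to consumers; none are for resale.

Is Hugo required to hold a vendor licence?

Exception (a) does not apply: items are sold unlabelled.
Exception (b) does not apply: sales are at private events, not a certified farmers' market.
Exception (c) fails — the seller operates through a limited company.
Exception (d)'s conditions are all satisfied: a current Standing Approval is held; a current Annual Waiver is held. But applying paragraphs (j)–(p): (j) is triggered — a current Annual Notice is held. (k) would limit (j) — a current Schedule B Registration is held — but (l) sets (k) aside: (l) operates against (k): the compliance score is 9 points, less than the 10 points limit. (m) is engaged (the baseline figure is 904, less than the 962 limit), but is itself disapplied by (n): (n) operates against (m): a current Category 6 Notice is held. (o) is not engaged (the registered capacity is 4,420 units, not below 3,860 units), so (n) stands. (d) is therefore removed.
Exception (e) fails — the Schedule C Notice is not current.
No exception applies. The general rule governs.

Yes — Hugo must hold a vendor licence.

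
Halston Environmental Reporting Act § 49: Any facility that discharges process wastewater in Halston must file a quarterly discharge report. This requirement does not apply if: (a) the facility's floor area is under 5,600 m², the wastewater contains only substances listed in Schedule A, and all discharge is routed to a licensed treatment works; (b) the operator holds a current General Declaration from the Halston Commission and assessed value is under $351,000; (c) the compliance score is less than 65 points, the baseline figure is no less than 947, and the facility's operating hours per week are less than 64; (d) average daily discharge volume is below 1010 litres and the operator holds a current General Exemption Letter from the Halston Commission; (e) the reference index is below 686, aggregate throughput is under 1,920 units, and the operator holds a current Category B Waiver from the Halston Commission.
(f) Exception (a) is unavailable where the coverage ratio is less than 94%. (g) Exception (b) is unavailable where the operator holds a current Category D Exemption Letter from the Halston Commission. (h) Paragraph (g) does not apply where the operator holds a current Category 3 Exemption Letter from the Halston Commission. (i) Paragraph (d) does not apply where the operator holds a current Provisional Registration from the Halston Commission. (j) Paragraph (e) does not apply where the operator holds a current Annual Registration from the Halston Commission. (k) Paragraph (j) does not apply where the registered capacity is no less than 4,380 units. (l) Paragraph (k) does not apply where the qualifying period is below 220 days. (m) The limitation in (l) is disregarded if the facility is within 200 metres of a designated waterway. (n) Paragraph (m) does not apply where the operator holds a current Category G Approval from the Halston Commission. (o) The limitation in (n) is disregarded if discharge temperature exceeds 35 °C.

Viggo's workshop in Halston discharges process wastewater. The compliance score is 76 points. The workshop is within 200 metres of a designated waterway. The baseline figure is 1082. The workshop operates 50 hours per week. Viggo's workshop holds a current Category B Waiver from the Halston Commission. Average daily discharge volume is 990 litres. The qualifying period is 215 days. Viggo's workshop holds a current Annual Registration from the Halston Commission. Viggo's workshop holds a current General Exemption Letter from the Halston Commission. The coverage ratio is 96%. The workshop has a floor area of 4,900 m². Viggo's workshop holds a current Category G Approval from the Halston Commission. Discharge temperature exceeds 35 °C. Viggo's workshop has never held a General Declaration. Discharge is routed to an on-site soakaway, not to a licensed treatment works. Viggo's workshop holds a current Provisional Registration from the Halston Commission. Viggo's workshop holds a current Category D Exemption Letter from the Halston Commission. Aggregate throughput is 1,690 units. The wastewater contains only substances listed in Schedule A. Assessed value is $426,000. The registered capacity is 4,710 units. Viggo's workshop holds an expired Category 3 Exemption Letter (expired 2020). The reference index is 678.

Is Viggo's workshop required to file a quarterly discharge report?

No — exception (e) applies; Viggo's workshop is not required to file a quarterly discharge report.

Exception (a) does not apply: discharge is not routed to a licensed treatment works.
Exception (b) fails — there is no General Declaration in force.
Exception (c) requires that the compliance score is less than 65 points; but the compliance score is 76 points, not less than 65 points, so (c) is unavailable.
All of (d)'s requirements are met (average daily discharge volume is 990 litres, below the 1010 litres limit; a current General Exemption Letter is held). But: (i) is engaged — a current Provisional Registration is held. Exception (d) does not apply.
Exception (e) is satisfied on its face — the reference index is 678, below the 686 limit; aggregate throughput is 1,690 units, under the 1,920 units limit; a current Category B Waiver is held. Considering the limiting provisions: (j) operates (a current Annual Registration is held), but is itself disapplied by (k): (k) operates against (j): the registered capacity is 4,710 units, meeting the 4,380 units threshold. (l) is triggered (the qualifying period is 215 days, below the 220 days limit), but is displaced by (m): (m) operates against (l): the workshop is within 200 m of a designated waterway. (n) would limit (m) — a current Category G Approval is held — but (o) sets (n) aside: (o) is engaged — discharge temperature exceeds 35 °C. Exception (e) stands.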